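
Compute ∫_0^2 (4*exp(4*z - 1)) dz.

Let u = 4*z - 1, so du = 4 dz. When z = 0, u = -1; when z = 2, u = 7.
The integral becomes ∫ exp(u) du from -1 to 7, with antiderivative exp(u).
Back in z: F(z) = exp(4*z - 1).
Then F(2) - F(0) = (exp(7)) - (exp(-1)) = -(1 - exp(8))*exp(-1).

-(1 - exp(8))*exp(-1)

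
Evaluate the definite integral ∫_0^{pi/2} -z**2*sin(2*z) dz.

1/2 - pi**2/8

Integrate by parts twice (u = z^2, dv = -sin(2*z) dz).
An antiderivative is F(z) = z**2*cos(2*z)/2 - z*sin(2*z)/2 - cos(2*z)/4.
Then F(pi/2) - F(0) = (1/4 - pi**2/8) - (-1/4) = 1/2 - pi**2/8.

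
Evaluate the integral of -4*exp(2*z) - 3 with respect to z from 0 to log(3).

An antiderivative is F(z) = -2*exp(2*z) - 3*z.
Then F(log(3)) - F(0) = (-18 - 3*log(3)) - (-2) = -16 - log(27).

-16 - log(27)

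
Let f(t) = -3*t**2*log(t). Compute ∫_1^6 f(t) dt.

Integrate by parts once (u = ln t, dv = -3*t**2 dt).
An antiderivative is F(t) = -t**3*(3*log(t) - 1)/3.
Then F(6) - F(1) = (-216*log(3) - 216*log(2) + 72) - (1/3) = -216*log(3) - 216*log(2) + 215/3.

-216*log(3) - 216*log(2) + 215/3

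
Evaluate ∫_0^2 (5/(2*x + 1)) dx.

An antiderivative is F(x) = 5*log(2*x + 1)/2.
Then F(2) - F(0) = (5*log(5)/2) - (0) = 5*log(5)/2.

5*log(5)/2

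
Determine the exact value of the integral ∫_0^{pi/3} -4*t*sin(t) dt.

Integrate by parts once (u = t, dv = -4*sin(t) dt).
An antiderivative is F(t) = 4*t*cos(t) - 4*sin(t).
Then F(pi/3) - F(0) = (-2*sqrt(3) + 2*pi/3) - (0) = -2*sqrt(3) + 2*pi/3.

-2*sqrt(3) + 2*pi/3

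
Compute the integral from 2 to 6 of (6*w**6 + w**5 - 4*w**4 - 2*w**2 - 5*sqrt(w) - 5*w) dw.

By the power rule, an antiderivative is F(w) = 6*w**7/7 + w**6/6 - 4*w**5/5 - 10*w**(3/2)/3 - 2*w**3/3 - 5*w**2/2.
Then F(6) - F(2) = (8444322/35 - 20*sqrt(6)) - (8342/105 - 20*sqrt(2)/3) = -20*sqrt(6) + 20*sqrt(2)/3 + 25324624/105.

-20*sqrt(6) + 20*sqrt(2)/3 + 25324624/105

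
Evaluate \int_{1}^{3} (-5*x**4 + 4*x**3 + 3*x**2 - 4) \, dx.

By the power rule, an antiderivative is F(x) = -x**5 + x**4 + x**3 - 4*x.
Then F(3) - F(1) = (-147) - (-3) = -144.

-144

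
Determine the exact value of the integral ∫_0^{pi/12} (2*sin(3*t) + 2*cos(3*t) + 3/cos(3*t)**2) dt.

5/3

An antiderivative is F(t) = 2*sin(3*t)/3 - 2*cos(3*t)/3 + tan(3*t).
Then F(pi/12) - F(0) = (1) - (-2/3) = 5/3.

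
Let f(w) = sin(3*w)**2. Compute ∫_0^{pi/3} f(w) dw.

Use the identity sin^2(3*w) = (1 - cos(6*w))/2.
An antiderivative is F(w) = w/2 - sin(6*w)/12.
Then F(pi/3) - F(0) = (pi/6) - (0) = pi/6.

pi/6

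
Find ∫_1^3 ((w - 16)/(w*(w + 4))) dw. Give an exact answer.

Factor the denominator: w**2 + 4*w = (w + 4)w.
Partial fractions: (w - 16)/(w*(w + 4)) = 5/(w + 4) - 4/w.
An antiderivative is F(w) = -4*log(w) + 5*log(w + 4).
Then F(3) - F(1) = (-4*log(3) + 5*log(7)) - (5*log(5)) = -5*log(5) - 4*log(3) + 5*log(7).

-5*log(5) - 4*log(3) + 5*log(7)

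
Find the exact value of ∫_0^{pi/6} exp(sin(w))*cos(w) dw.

Let u = sin(w), so du = cos(w) dw. When w = 0, u = 0; when w = pi/6, u = 1/2.
The integral becomes ∫ exp(u) du from 0 to 1/2, with antiderivative exp(u).
Back in w: F(w) = exp(sin(w)).
Then F(pi/6) - F(0) = (exp(1/2)) - (1) = -1 + exp(1/2).

-1 + exp(1/2)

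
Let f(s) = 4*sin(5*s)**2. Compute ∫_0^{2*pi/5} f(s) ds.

4*pi/5

Use the identity sin^2(5*s) = (1 - cos(10*s))/2.
An antiderivative is F(s) = 2*s - sin(10*s)/5.
Then F(2*pi/5) - F(0) = (4*pi/5) - (0) = 4*pi/5.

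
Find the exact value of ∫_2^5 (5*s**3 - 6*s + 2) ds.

By the power rule, an antiderivative is F(s) = 5*s**4/4 - 3*s**2 + 2*s.
Then F(5) - F(2) = (2865/4) - (12) = 2817/4.

2817/4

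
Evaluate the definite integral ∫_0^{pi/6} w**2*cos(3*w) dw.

Integrate by parts twice (u = w^2, dv = cos(3*w) dw).
An antiderivative is F(w) = w**2*sin(3*w)/3 + 2*w*cos(3*w)/9 - 2*sin(3*w)/27.
Then F(pi/6) - F(0) = (-2/27 + pi**2/108) - (0) = -2/27 + pi**2/108.

-2/27 + pi**2/108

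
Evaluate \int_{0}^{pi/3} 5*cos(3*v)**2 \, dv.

Use the identity cos^2(3*v) = (1 + cos(6*v))/2.
An antiderivative is F(v) = 5*v/2 + 5*sin(6*v)/12.
Then F(pi/3) - F(0) = (5*pi/6) - (0) = 5*pi/6.

5*pi/6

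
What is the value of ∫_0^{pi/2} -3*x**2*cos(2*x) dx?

3*pi/4

Integrate by parts twice (u = x^2, dv = -3*cos(2*x) dx).
An antiderivative is F(x) = -3*x**2*sin(2*x)/2 - 3*x*cos(2*x)/2 + 3*sin(2*x)/4.
Then F(pi/2) - F(0) = (3*pi/4) - (0) = 3*pi/4.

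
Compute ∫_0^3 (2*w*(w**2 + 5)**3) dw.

37791/4

Let u = w**2 + 5, so du = 2*w dw. When w = 0, u = 5; when w = 3, u = 14.
The integral becomes ∫ u**3 du from 5 to 14, with antiderivative u**4/4.
Back in w: F(w) = (w**2 + 5)**4/4.
Then F(3) - F(0) = (9604) - (625/4) = 37791/4.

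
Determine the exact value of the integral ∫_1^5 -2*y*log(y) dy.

12 - 25*log(5)

Integrate by parts once (u = ln y, dv = -2*y dy).
An antiderivative is F(y) = -y**2*(2*log(y) - 1)/2.
Then F(5) - F(1) = (25/2 - 25*log(5)) - (1/2) = 12 - 25*log(5).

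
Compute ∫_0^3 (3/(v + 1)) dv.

log(64)

An antiderivative is F(v) = 3*log(v + 1).
Then F(3) - F(0) = (log(64)) - (0) = log(64).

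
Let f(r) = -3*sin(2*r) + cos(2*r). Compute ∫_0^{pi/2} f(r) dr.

-3

An antiderivative is F(r) = sin(2*r)/2 + 3*cos(2*r)/2.
Then F(pi/2) - F(0) = (-3/2) - (3/2) = -3.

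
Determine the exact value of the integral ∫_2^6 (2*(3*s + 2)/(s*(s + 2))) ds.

Factor the denominator: s**2 + 2*s = (s + 2)s.
Partial fractions: 2*(3*s + 2)/(s*(s + 2)) = 4/(s + 2) + 2/s.
An antiderivative is F(s) = 2*log(s) + 4*log(s + 2).
Then F(6) - F(2) = (2*log(3) + 14*log(2)) - (10*log(2)) = 2*log(3) + 4*log(2).

2*log(3) + 4*log(2)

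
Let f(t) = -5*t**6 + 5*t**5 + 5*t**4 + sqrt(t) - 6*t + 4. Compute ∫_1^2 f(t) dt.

By the power rule, an antiderivative is F(t) = -5*t**7/7 + 5*t**6/6 + t**5 + 2*t**(3/2)/3 - 3*t**2 + 4*t.
Then F(2) - F(1) = (-212/21 + 4*sqrt(2)/3) - (39/14) = -541/42 + 4*sqrt(2)/3.

-541/42 + 4*sqrt(2)/3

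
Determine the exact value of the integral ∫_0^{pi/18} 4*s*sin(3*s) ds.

Integrate by parts once (u = s, dv = 4*sin(3*s) ds).
An antiderivative is F(s) = -4*s*cos(3*s)/3 + 4*sin(3*s)/9.
Then F(pi/18) - F(0) = (-sqrt(3)*pi/27 + 2/9) - (0) = -sqrt(3)*pi/27 + 2/9.

-sqrt(3)*pi/27 + 2/9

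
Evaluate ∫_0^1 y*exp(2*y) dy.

Integrate by parts once (u = y, dv = exp(2*y) dy).
An antiderivative is F(y) = (2*y - 1)*exp(2*y)/4.
Then F(1) - F(0) = (exp(2)/4) - (-1/4) = 1/4 + exp(2)/4.

1/4 + exp(2)/4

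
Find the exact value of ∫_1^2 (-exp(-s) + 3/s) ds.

-exp(-1) + exp(-2) + 3*log(2)

An antiderivative is F(s) = 3*log(s) + exp(-s).
Then F(2) - F(1) = (exp(-2) + 3*log(2)) - (exp(-1)) = -exp(-1) + exp(-2) + 3*log(2).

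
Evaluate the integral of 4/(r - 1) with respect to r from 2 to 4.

An antiderivative is F(r) = 4*log(r - 1).
Then F(4) - F(2) = (log(81)) - (0) = log(81).

log(81)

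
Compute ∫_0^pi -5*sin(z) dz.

An antiderivative is F(z) = 5*cos(z).
Then F(pi) - F(0) = (-5) - (5) = -10.

-10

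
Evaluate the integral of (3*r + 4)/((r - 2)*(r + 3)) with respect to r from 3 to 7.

-log(3) + 3*log(5)

Factor the denominator: r**2 + r - 6 = (r + 3)(r - 2).
Partial fractions: (3*r + 4)/((r - 2)*(r + 3)) = 1/(r + 3) + 2/(r - 2).
An antiderivative is F(r) = 2*log(r - 2) + log(r + 3).
Then F(7) - F(3) = (log(2) + 3*log(5)) - (log(6)) = -log(3) + 3*log(5).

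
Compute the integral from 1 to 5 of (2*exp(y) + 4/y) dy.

An antiderivative is F(y) = 2*exp(y) + 4*log(y).
Then F(5) - F(1) = (4*log(5) + 2*exp(5)) - (2*exp(1)) = -2*exp(1) + 4*log(5) + 2*exp(5).

-2*exp(1) + 4*log(5) + 2*exp(5)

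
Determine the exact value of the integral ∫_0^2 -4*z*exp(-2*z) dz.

-1 + 5*exp(-4)

Integrate by parts once (u = z, dv = -4*exp(-2*z) dz).
An antiderivative is F(z) = (2*z + 1)*exp(-2*z).
Then F(2) - F(0) = (5*exp(-4)) - (1) = -1 + 5*exp(-4).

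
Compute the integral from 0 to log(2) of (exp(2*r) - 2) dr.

An antiderivative is F(r) = exp(2*r)/2 - 2*r.
Then F(log(2)) - F(0) = (2 - 2*log(2)) - (1/2) = 3/2 - log(4).

3/2 - log(4)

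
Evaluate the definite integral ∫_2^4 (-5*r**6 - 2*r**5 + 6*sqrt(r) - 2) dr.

By the power rule, an antiderivative is F(r) = -5*r**7/7 - r**6/3 + 4*r**(3/2) - 2*r.
Then F(4) - F(2) = (-273928/21) - (-2452/21 + 8*sqrt(2)) = -90492/7 - 8*sqrt(2).

-90492/7 - 8*sqrt(2)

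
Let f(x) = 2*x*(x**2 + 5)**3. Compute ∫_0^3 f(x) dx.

Let u = x**2 + 5, so du = 2*x dx. When x = 0, u = 5; when x = 3, u = 14.
The integral becomes ∫ u**3 du from 5 to 14, with antiderivative u**4/4.
Back in x: F(x) = (x**2 + 5)**4/4.
Then F(3) - F(0) = (9604) - (625/4) = 37791/4.

37791/4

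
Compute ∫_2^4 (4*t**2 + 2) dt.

By the power rule, an antiderivative is F(t) = 4*t**3/3 + 2*t.
Then F(4) - F(2) = (280/3) - (44/3) = 236/3.

236/3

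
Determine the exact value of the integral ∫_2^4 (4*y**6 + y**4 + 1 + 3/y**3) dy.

By the power rule, an antiderivative is F(y) = 4*y**7/7 + y**5/5 + y - 3/(2*y**2).
Then F(4) - F(2) = (10719511/1120) - (22727/280) = 10628603/1120.

10628603/1120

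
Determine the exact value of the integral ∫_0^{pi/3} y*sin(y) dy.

-pi/6 + sqrt(3)/2

Integrate by parts once (u = y, dv = sin(y) dy).
An antiderivative is F(y) = -y*cos(y) + sin(y).
Then F(pi/3) - F(0) = (-pi/6 + sqrt(3)/2) - (0) = -pi/6 + sqrt(3)/2.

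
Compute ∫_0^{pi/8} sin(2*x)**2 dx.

Use the identity sin^2(2*x) = (1 - cos(4*x))/2.
An antiderivative is F(x) = x/2 - sin(4*x)/8.
Then F(pi/8) - F(0) = (-1/8 + pi/16) - (0) = -1/8 + pi/16.

-1/8 + pi/16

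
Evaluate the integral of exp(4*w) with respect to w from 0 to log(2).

15/4

Let u = exp(w), so du = exp(w) dw. When w = 0, u = 1; when w = log(2), u = 2.
The integral becomes ∫ u**3 du from 1 to 2, with antiderivative u**4/4.
Back in w: F(w) = exp(4*w)/4.
Then F(log(2)) - F(0) = (4) - (1/4) = 15/4.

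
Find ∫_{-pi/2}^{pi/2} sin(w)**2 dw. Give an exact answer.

Use the identity sin^2(w) = (1 - cos(2*w))/2.
An antiderivative is F(w) = w/2 - sin(2*w)/4.
Then F(pi/2) - F(-pi/2) = (pi/4) - (-pi/4) = pi/2.

pi/2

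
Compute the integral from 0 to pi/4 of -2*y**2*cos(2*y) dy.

Integrate by parts twice (u = y^2, dv = -2*cos(2*y) dy).
An antiderivative is F(y) = -y**2*sin(2*y) - y*cos(2*y) + sin(2*y)/2.
Then F(pi/4) - F(0) = (1/2 - pi**2/16) - (0) = 1/2 - pi**2/16.

1/2 - pi**2/16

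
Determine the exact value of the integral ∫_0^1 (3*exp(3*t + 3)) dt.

-exp(3) + exp(6)

Let u = 3*t + 3, so du = 3 dt. When t = 0, u = 3; when t = 1, u = 6.
The integral becomes ∫ exp(u) du from 3 to 6, with antiderivative exp(u).
Back in t: F(t) = exp(3*t + 3).
Then F(1) - F(0) = (exp(6)) - (exp(3)) = -exp(3) + exp(6).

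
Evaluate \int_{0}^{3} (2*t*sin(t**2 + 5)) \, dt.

Let u = t**2 + 5, so du = 2*t dt. When t = 0, u = 5; when t = 3, u = 14.
The integral becomes ∫ sin(u) du from 5 to 14, with antiderivative -cos(u).
Back in t: F(t) = -cos(t**2 + 5).
Then F(3) - F(0) = (-cos(14)) - (-cos(5)) = -cos(14) + cos(5).

-cos(14) + cos(5)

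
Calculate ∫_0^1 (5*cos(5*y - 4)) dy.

Let u = 5*y - 4, so du = 5 dy. When y = 0, u = -4; when y = 1, u = 1.
The integral becomes ∫ cos(u) du from -4 to 1, with antiderivative sin(u).
Back in y: F(y) = sin(5*y - 4).
Then F(1) - F(0) = (sin(1)) - (-sin(4)) = sin(4) + sin(1).

sin(4) + sin(1)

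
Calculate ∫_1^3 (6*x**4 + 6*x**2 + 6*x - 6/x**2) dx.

1812/5

By the power rule, an antiderivative is F(x) = 6*x**5/5 + 2*x**3 + 3*x**2 + 6/x.
Then F(3) - F(1) = (1873/5) - (61/5) = 1812/5.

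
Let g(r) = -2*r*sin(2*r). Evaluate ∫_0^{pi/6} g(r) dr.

Integrate by parts once (u = r, dv = -2*sin(2*r) dr).
An antiderivative is F(r) = r*cos(2*r) - sin(2*r)/2.
Then F(pi/6) - F(0) = (-sqrt(3)/4 + pi/12) - (0) = -sqrt(3)/4 + pi/12.

-sqrt(3)/4 + pi/12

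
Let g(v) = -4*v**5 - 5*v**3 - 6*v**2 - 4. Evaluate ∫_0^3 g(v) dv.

-2613/4

By the power rule, an antiderivative is F(v) = -2*v**6/3 - 5*v**4/4 - 2*v**3 - 4*v.
Then F(3) - F(0) = (-2613/4) - (0) = -2613/4.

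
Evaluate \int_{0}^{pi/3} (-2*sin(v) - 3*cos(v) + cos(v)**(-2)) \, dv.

An antiderivative is F(v) = -3*sin(v) + 2*cos(v) + tan(v).
Then F(pi/3) - F(0) = (1 - sqrt(3)/2) - (2) = -1 - sqrt(3)/2.

-1 - sqrt(3)/2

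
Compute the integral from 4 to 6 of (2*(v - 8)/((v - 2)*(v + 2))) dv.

Factor the denominator: v**2 - 4 = (v + 2)(v - 2).
Partial fractions: 2*(v - 8)/((v - 2)*(v + 2)) = 5/(v + 2) - 3/(v - 2).
An antiderivative is F(v) = -3*log(v - 2) + 5*log(v + 2).
Then F(6) - F(4) = (9*log(2)) - (2*log(2) + 5*log(3)) = -5*log(3) + 7*log(2).

-5*log(3) + 7*log(2)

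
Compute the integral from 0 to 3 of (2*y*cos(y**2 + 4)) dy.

Let u = y**2 + 4, so du = 2*y dy. When y = 0, u = 4; when y = 3, u = 13.
The integral becomes ∫ cos(u) du from 4 to 13, with antiderivative sin(u).
Back in y: F(y) = sin(y**2 + 4).
Then F(3) - F(0) = (sin(13)) - (sin(4)) = sin(13) - sin(4).

sin(13) - sin(4)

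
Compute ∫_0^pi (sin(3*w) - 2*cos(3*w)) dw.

2/3

An antiderivative is F(w) = -2*sin(3*w)/3 - cos(3*w)/3.
Then F(pi) - F(0) = (1/3) - (-1/3) = 2/3.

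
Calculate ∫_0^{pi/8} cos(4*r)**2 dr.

Use the identity cos^2(4*r) = (1 + cos(8*r))/2.
An antiderivative is F(r) = r/2 + sin(8*r)/16.
Then F(pi/8) - F(0) = (pi/16) - (0) = pi/16.

pi/16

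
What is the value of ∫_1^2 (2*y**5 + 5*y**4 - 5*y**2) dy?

121/3

By the power rule, an antiderivative is F(y) = y**6/3 + y**5 - 5*y**3/3.
Then F(2) - F(1) = (40) - (-1/3) = 121/3.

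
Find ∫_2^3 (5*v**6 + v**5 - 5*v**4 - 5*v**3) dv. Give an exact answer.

By the power rule, an antiderivative is F(v) = 5*v**7/7 + v**6/6 - v**5 - 5*v**4/4.
Then F(3) - F(2) = (37503/28) - (1052/21) = 108301/84.

108301/84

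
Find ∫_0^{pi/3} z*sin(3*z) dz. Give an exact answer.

pi/9

Integrate by parts once (u = z, dv = sin(3*z) dz).
An antiderivative is F(z) = -z*cos(3*z)/3 + sin(3*z)/9.
Then F(pi/3) - F(0) = (pi/9) - (0) = pi/9.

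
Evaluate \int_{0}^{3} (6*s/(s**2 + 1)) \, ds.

Let u = s**2 + 1, so du = 2*s ds. When s = 0, u = 1; when s = 3, u = 10.
The integral becomes 3·∫ 1/u du from 1 to 10, with antiderivative 3*log(u).
Back in s: F(s) = 3*log(s**2 + 1).
Then F(3) - F(0) = (3*log(2) + 3*log(5)) - (0) = 3*log(2) + 3*log(5).

3*log(2) + 3*log(5)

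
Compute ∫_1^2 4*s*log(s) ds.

-3 + 8*log(2)

Integrate by parts once (u = ln s, dv = 4*s ds).
An antiderivative is F(s) = s**2*(2*log(s) - 1).
Then F(2) - F(1) = (-4 + 8*log(2)) - (-1) = -3 + 8*log(2).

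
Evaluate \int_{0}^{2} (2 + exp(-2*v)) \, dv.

An antiderivative is F(v) = 2*v - exp(-2*v)/2.
Then F(2) - F(0) = (4 - exp(-4)/2) - (-1/2) = 9/2 - exp(-4)/2.

9/2 - exp(-4)/2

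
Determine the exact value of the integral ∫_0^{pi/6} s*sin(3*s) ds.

1/9

Integrate by parts once (u = s, dv = sin(3*s) ds).
An antiderivative is F(s) = -s*cos(3*s)/3 + sin(3*s)/9.
Then F(pi/6) - F(0) = (1/9) - (0) = 1/9.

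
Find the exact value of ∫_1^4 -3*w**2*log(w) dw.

Integrate by parts once (u = ln w, dv = -3*w**2 dw).
An antiderivative is F(w) = -w**3*(3*log(w) - 1)/3.
Then F(4) - F(1) = (64/3 - 128*log(2)) - (1/3) = 21 - 128*log(2).

21 - 128*log(2)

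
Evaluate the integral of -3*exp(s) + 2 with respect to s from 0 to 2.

7 - 3*exp(2)

An antiderivative is F(s) = 2*s - 3*exp(s).
Then F(2) - F(0) = (4 - 3*exp(2)) - (-3) = 7 - 3*exp(2).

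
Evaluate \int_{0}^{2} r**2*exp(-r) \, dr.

2 - 10*exp(-2)

Integrate by parts twice (u = r^2, dv = exp(-r) dr).
An antiderivative is F(r) = (-r**2 - 2*r - 2)*exp(-r).
Then F(2) - F(0) = (-10*exp(-2)) - (-2) = 2 - 10*exp(-2).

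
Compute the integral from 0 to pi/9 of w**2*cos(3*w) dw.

-sqrt(3)/27 + sqrt(3)*pi**2/486 + pi/81

Integrate by parts twice (u = w^2, dv = cos(3*w) dw).
An antiderivative is F(w) = w**2*sin(3*w)/3 + 2*w*cos(3*w)/9 - 2*sin(3*w)/27.
Then F(pi/9) - F(0) = (-sqrt(3)/27 + sqrt(3)*pi**2/486 + pi/81) - (0) = -sqrt(3)/27 + sqrt(3)*pi**2/486 + pi/81.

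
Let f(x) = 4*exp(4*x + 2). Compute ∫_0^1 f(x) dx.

Let u = 4*x + 2, so du = 4 dx. When x = 0, u = 2; when x = 1, u = 6.
The integral becomes ∫ exp(u) du from 2 to 6, with antiderivative exp(u).
Back in x: F(x) = exp(4*x + 2).
Then F(1) - F(0) = (exp(6)) - (exp(2)) = -exp(2) + exp(6).

-exp(2) + exp(6)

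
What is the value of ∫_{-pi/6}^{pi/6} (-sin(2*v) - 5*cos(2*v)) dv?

An antiderivative is F(v) = -5*sin(2*v)/2 + cos(2*v)/2.
Then F(pi/6) - F(-pi/6) = (1/4 - 5*sqrt(3)/4) - (1/4 + 5*sqrt(3)/4) = -5*sqrt(3)/2.

-5*sqrt(3)/2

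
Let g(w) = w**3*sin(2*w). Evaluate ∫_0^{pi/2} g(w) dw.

pi*(-6 + pi**2)/16

Integrate by parts 3 times (u = w^3, dv = sin(2*w) dw).
An antiderivative is F(w) = -w**3*cos(2*w)/2 + 3*w**2*sin(2*w)/4 + 3*w*cos(2*w)/4 - 3*sin(2*w)/8.
Then F(pi/2) - F(0) = (pi*(-6 + pi**2)/16) - (0) = pi*(-6 + pi**2)/16.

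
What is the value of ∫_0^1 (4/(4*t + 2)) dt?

log(3)

Let u = 4*t + 2, so du = 4 dt. When t = 0, u = 2; when t = 1, u = 6.
The integral becomes ∫ 1/u du from 2 to 6, with antiderivative log(u).
Back in t: F(t) = log(4*t + 2).
Then F(1) - F(0) = (log(6)) - (log(2)) = log(3).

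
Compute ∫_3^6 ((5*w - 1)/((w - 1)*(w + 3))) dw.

Factor the denominator: w**2 + 2*w - 3 = (w + 3)(w - 1).
Partial fractions: (5*w - 1)/((w - 1)*(w + 3)) = 4/(w + 3) + 1/(w - 1).
An antiderivative is F(w) = log(w - 1) + 4*log(w + 3).
Then F(6) - F(3) = (log(5) + 8*log(3)) - (5*log(2) + 4*log(3)) = -5*log(2) + log(5) + 4*log(3).

-5*log(2) + log(5) + 4*log(3)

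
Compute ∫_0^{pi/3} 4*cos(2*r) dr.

sqrt(3)

An antiderivative is F(r) = 2*sin(2*r).
Then F(pi/3) - F(0) = (sqrt(3)) - (0) = sqrt(3).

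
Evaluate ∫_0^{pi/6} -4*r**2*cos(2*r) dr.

Integrate by parts twice (u = r^2, dv = -4*cos(2*r) dr).
An antiderivative is F(r) = -2*r**2*sin(2*r) - 2*r*cos(2*r) + sin(2*r).
Then F(pi/6) - F(0) = (-pi/6 - sqrt(3)*pi**2/36 + sqrt(3)/2) - (0) = -pi/6 - sqrt(3)*pi**2/36 + sqrt(3)/2.

-pi/6 - sqrt(3)*pi**2/36 + sqrt(3)/2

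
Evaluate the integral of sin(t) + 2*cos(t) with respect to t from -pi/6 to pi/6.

An antiderivative is F(t) = 2*sin(t) - cos(t).
Then F(pi/6) - F(-pi/6) = (1 - sqrt(3)/2) - (-1 - sqrt(3)/2) = 2.

2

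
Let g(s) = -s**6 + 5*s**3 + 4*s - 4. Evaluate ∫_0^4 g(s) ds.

-14032/7

By the power rule, an antiderivative is F(s) = -s**7/7 + 5*s**4/4 + 2*s**2 - 4*s.
Then F(4) - F(0) = (-14032/7) - (0) = -14032/7.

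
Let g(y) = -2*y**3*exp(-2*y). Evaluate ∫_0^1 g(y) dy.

-3/4 + 19*exp(-2)/4

Integrate by parts 3 times (u = y^3, dv = -2*exp(-2*y) dy).
An antiderivative is F(y) = (4*y**3 + 6*y**2 + 6*y + 3)*exp(-2*y)/4.
Then F(1) - F(0) = (19*exp(-2)/4) - (3/4) = -3/4 + 19*exp(-2)/4.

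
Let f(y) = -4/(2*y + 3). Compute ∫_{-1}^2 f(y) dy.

-log(49)

An antiderivative is F(y) = -2*log(2*y + 3).
Then F(2) - F(-1) = (-log(49)) - (0) = -log(49).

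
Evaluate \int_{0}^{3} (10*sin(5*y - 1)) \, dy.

Let u = 5*y - 1, so du = 5 dy. When y = 0, u = -1; when y = 3, u = 14.
The integral becomes 2·∫ sin(u) du from -1 to 14, with antiderivative -2*cos(u).
Back in y: F(y) = -2*cos(5*y - 1).
Then F(3) - F(0) = (-2*cos(14)) - (-2*cos(1)) = -2*cos(14) + 2*cos(1).

-2*cos(14) + 2*cos(1)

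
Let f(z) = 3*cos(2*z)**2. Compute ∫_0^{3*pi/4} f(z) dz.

9*pi/8

Use the identity cos^2(2*z) = (1 + cos(4*z))/2.
An antiderivative is F(z) = 3*z/2 + 3*sin(4*z)/8.
Then F(3*pi/4) - F(0) = (9*pi/8) - (0) = 9*pi/8.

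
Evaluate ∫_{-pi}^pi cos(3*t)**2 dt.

pi

Use the identity cos^2(3*t) = (1 + cos(6*t))/2.
An antiderivative is F(t) = t/2 + sin(6*t)/12.
Then F(pi) - F(-pi) = (pi/2) - (-pi/2) = pi.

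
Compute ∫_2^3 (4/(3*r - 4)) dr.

-4*log(2)/3 + 4*log(5)/3

An antiderivative is F(r) = 4*log(3*r - 4)/3.
Then F(3) - F(2) = (4*log(5)/3) - (4*log(2)/3) = -4*log(2)/3 + 4*log(5)/3.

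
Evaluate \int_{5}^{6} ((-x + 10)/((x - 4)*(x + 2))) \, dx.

log(49/32)

Factor the denominator: x**2 - 2*x - 8 = (x + 2)(x - 4).
Partial fractions: (-x + 10)/((x - 4)*(x + 2)) = -2/(x + 2) + 1/(x - 4).
An antiderivative is F(x) = log(x - 4) - 2*log(x + 2).
Then F(6) - F(5) = (-log(32)) - (-log(49)) = log(49/32).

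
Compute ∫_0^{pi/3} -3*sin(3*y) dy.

An antiderivative is F(y) = cos(3*y).
Then F(pi/3) - F(0) = (-1) - (1) = -2.

-2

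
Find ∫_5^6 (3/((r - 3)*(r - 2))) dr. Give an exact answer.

-9*log(2) + 6*log(3)

Factor the denominator: r**2 - 5*r + 6 = (r - 2)(r - 3).
Partial fractions: 3/((r - 3)*(r - 2)) = -3/(r - 2) + 3/(r - 3).
An antiderivative is F(r) = 3*log(r - 3) - 3*log(r - 2).
Then F(6) - F(5) = (log(27/64)) - (log(8/27)) = -9*log(2) + 6*log(3).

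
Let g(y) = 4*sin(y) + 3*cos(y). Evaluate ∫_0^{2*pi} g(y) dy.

An antiderivative is F(y) = 3*sin(y) - 4*cos(y).
Then F(2*pi) - F(0) = (-4) - (-4) = 0.

0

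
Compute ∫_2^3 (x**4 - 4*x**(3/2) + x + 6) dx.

-72*sqrt(3)/5 + 32*sqrt(2)/5 + 507/10

By the power rule, an antiderivative is F(x) = -8*x**(5/2)/5 + x**5/5 + x**2/2 + 6*x.
Then F(3) - F(2) = (711/10 - 72*sqrt(3)/5) - (102/5 - 32*sqrt(2)/5) = -72*sqrt(3)/5 + 32*sqrt(2)/5 + 507/10.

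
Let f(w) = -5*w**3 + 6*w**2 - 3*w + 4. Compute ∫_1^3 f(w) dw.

By the power rule, an antiderivative is F(w) = -5*w**4/4 + 2*w**3 - 3*w**2/2 + 4*w.
Then F(3) - F(1) = (-195/4) - (13/4) = -52.

-52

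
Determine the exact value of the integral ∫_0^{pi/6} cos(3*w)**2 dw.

Use the identity cos^2(3*w) = (1 + cos(6*w))/2.
An antiderivative is F(w) = w/2 + sin(6*w)/12.
Then F(pi/6) - F(0) = (pi/12) - (0) = pi/12.

pi/12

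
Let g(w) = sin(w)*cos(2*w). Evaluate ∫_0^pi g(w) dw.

-2/3

Use the identity sin(w)cos(2*w) = [sin(3*w) + sin(-w)]/2.
An antiderivative is F(w) = cos(w)/2 - cos(3*w)/6.
Then F(pi) - F(0) = (-1/3) - (1/3) = -2/3.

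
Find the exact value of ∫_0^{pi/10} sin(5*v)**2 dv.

pi/20

Use the identity sin^2(5*v) = (1 - cos(10*v))/2.
An antiderivative is F(v) = v/2 - sin(10*v)/20.
Then F(pi/10) - F(0) = (pi/20) - (0) = pi/20.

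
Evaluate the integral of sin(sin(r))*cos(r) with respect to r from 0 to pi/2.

Let u = sin(r), so du = cos(r) dr. When r = 0, u = 0; when r = pi/2, u = 1.
The integral becomes ∫ sin(u) du from 0 to 1, with antiderivative -cos(u).
Back in r: F(r) = -cos(sin(r)).
Then F(pi/2) - F(0) = (-cos(1)) - (-1) = 1 - cos(1).

1 - cos(1)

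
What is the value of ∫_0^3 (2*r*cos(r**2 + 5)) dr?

-sin(5) + sin(14)

Let u = r**2 + 5, so du = 2*r dr. When r = 0, u = 5; when r = 3, u = 14.
The integral becomes ∫ cos(u) du from 5 to 14, with antiderivative sin(u).
Back in r: F(r) = sin(r**2 + 5).
Then F(3) - F(0) = (sin(14)) - (sin(5)) = -sin(5) + sin(14).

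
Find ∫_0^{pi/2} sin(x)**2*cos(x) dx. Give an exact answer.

1/3

Let u = sin(x), so du = cos(x) dx. When x = 0, u = 0; when x = pi/2, u = 1.
The integral becomes ∫ u**2 du from 0 to 1, with antiderivative u**3/3.
Back in x: F(x) = sin(x)**3/3.
Then F(pi/2) - F(0) = (1/3) - (0) = 1/3.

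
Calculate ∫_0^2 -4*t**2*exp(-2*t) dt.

Integrate by parts twice (u = t^2, dv = -4*exp(-2*t) dt).
An antiderivative is F(t) = (2*t**2 + 2*t + 1)*exp(-2*t).
Then F(2) - F(0) = (13*exp(-4)) - (1) = -1 + 13*exp(-4).

-1 + 13*exp(-4)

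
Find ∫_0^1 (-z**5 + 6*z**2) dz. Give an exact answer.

11/6

By the power rule, an antiderivative is F(z) = -z**6/6 + 2*z**3.
Then F(1) - F(0) = (11/6) - (0) = 11/6.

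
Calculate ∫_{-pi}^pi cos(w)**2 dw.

pi

Use the identity cos^2(w) = (1 + cos(2*w))/2.
An antiderivative is F(w) = w/2 + sin(2*w)/4.
Then F(pi) - F(-pi) = (pi/2) - (-pi/2) = pi.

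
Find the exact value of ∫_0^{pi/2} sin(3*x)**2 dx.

pi/4

Use the identity sin^2(3*x) = (1 - cos(6*x))/2.
An antiderivative is F(x) = x/2 - sin(6*x)/12.
Then F(pi/2) - F(0) = (pi/4) - (0) = pi/4.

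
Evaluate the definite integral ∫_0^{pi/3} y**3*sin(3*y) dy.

pi*(-6 + pi**2)/81

Integrate by parts 3 times (u = y^3, dv = sin(3*y) dy).
An antiderivative is F(y) = -y**3*cos(3*y)/3 + y**2*sin(3*y)/3 + 2*y*cos(3*y)/9 - 2*sin(3*y)/27.
Then F(pi/3) - F(0) = (pi*(-6 + pi**2)/81) - (0) = pi*(-6 + pi**2)/81.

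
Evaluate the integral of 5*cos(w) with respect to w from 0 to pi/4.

5*sqrt(2)/2

An antiderivative is F(w) = 5*sin(w).
Then F(pi/4) - F(0) = (5*sqrt(2)/2) - (0) = 5*sqrt(2)/2.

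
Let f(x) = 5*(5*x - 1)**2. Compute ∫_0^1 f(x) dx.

65/3

Let u = 5*x - 1, so du = 5 dx. When x = 0, u = -1; when x = 1, u = 4.
The integral becomes ∫ u**2 du from -1 to 4, with antiderivative u**3/3.
Back in x: F(x) = (5*x - 1)**3/3.
Then F(1) - F(0) = (64/3) - (-1/3) = 65/3.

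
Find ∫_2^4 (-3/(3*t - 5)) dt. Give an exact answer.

An antiderivative is F(t) = -log(3*t - 5).
Then F(4) - F(2) = (-log(7)) - (0) = -log(7).

-log(7)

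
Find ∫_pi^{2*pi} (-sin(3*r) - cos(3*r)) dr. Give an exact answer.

2/3

An antiderivative is F(r) = -sin(3*r)/3 + cos(3*r)/3.
Then F(2*pi) - F(pi) = (1/3) - (-1/3) = 2/3.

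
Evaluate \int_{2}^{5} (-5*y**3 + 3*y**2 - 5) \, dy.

By the power rule, an antiderivative is F(y) = -5*y**4/4 + y**3 - 5*y.
Then F(5) - F(2) = (-2725/4) - (-22) = -2637/4.

-2637/4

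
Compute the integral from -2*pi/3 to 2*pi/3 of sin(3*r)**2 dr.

2*pi/3

Use the identity sin^2(3*r) = (1 - cos(6*r))/2.
An antiderivative is F(r) = r/2 - sin(6*r)/12.
Then F(2*pi/3) - F(-2*pi/3) = (pi/3) - (-pi/3) = 2*pi/3.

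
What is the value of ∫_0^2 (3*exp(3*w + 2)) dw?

-exp(2) + exp(8)

Let u = 3*w + 2, so du = 3 dw. When w = 0, u = 2; when w = 2, u = 8.
The integral becomes ∫ exp(u) du from 2 to 8, with antiderivative exp(u).
Back in w: F(w) = exp(3*w + 2).
Then F(2) - F(0) = (exp(8)) - (exp(2)) = -exp(2) + exp(8).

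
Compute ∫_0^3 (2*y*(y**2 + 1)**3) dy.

9999/4

Let u = y**2 + 1, so du = 2*y dy. When y = 0, u = 1; when y = 3, u = 10.
The integral becomes ∫ u**3 du from 1 to 10, with antiderivative u**4/4.
Back in y: F(y) = (y**2 + 1)**4/4.
Then F(3) - F(0) = (2500) - (1/4) = 9999/4.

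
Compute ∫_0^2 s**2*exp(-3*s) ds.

2/27 - 50*exp(-6)/27

Integrate by parts twice (u = s^2, dv = exp(-3*s) ds).
An antiderivative is F(s) = (-9*s**2 - 6*s - 2)*exp(-3*s)/27.
Then F(2) - F(0) = (-50*exp(-6)/27) - (-2/27) = 2/27 - 50*exp(-6)/27.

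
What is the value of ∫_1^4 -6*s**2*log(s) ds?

42 - 256*log(2)

Integrate by parts once (u = ln s, dv = -6*s**2 ds).
An antiderivative is F(s) = -2*s**3*(3*log(s) - 1)/3.
Then F(4) - F(1) = (128/3 - 256*log(2)) - (2/3) = 42 - 256*log(2).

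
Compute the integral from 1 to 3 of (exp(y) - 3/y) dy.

-log(27) - exp(1) + exp(3)

An antiderivative is F(y) = exp(y) - 3*log(y).
Then F(3) - F(1) = (-log(27) + exp(3)) - (exp(1)) = -log(27) - exp(1) + exp(3).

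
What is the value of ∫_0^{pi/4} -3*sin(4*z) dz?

-3/2

An antiderivative is F(z) = 3*cos(4*z)/4.
Then F(pi/4) - F(0) = (-3/4) - (3/4) = -3/2.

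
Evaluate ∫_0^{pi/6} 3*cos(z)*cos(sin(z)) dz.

Let u = sin(z), so du = cos(z) dz. When z = 0, u = 0; when z = pi/6, u = 1/2.
The integral becomes 3·∫ cos(u) du from 0 to 1/2, with antiderivative 3*sin(u).
Back in z: F(z) = 3*sin(sin(z)).
Then F(pi/6) - F(0) = (3*sin(1/2)) - (0) = 3*sin(1/2).

3*sin(1/2)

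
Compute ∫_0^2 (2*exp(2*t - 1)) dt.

-(1 - exp(4))*exp(-1)

Let u = 2*t - 1, so du = 2 dt. When t = 0, u = -1; when t = 2, u = 3.
The integral becomes ∫ exp(u) du from -1 to 3, with antiderivative exp(u).
Back in t: F(t) = exp(2*t - 1).
Then F(2) - F(0) = (exp(3)) - (exp(-1)) = -(1 - exp(4))*exp(-1).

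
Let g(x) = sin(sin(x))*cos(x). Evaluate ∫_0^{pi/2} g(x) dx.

1 - cos(1)

Let u = sin(x), so du = cos(x) dx. When x = 0, u = 0; when x = pi/2, u = 1.
The integral becomes ∫ sin(u) du from 0 to 1, with antiderivative -cos(u).
Back in x: F(x) = -cos(sin(x)).
Then F(pi/2) - F(0) = (-cos(1)) - (-1) = 1 - cos(1).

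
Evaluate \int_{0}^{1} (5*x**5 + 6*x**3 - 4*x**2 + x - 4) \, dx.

-5/2

By the power rule, an antiderivative is F(x) = 5*x**6/6 + 3*x**4/2 - 4*x**3/3 + x**2/2 - 4*x.
Then F(1) - F(0) = (-5/2) - (0) = -5/2.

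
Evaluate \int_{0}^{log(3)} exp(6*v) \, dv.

Let u = exp(v), so du = exp(v) dv. When v = 0, u = 1; when v = log(3), u = 3.
The integral becomes ∫ u**5 du from 1 to 3, with antiderivative u**6/6.
Back in v: F(v) = exp(6*v)/6.
Then F(log(3)) - F(0) = (243/2) - (1/6) = 364/3.

364/3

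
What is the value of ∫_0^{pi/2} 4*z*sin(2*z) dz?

Integrate by parts once (u = z, dv = 4*sin(2*z) dz).
An antiderivative is F(z) = -2*z*cos(2*z) + sin(2*z).
Then F(pi/2) - F(0) = (pi) - (0) = pi.

pi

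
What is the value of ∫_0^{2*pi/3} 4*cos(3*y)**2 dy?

Use the identity cos^2(3*y) = (1 + cos(6*y))/2.
An antiderivative is F(y) = 2*y + sin(6*y)/3.
Then F(2*pi/3) - F(0) = (4*pi/3) - (0) = 4*pi/3.

4*pi/3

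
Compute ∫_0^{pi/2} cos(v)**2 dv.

Use the identity cos^2(v) = (1 + cos(2*v))/2.
An antiderivative is F(v) = v/2 + sin(2*v)/4.
Then F(pi/2) - F(0) = (pi/4) - (0) = pi/4.

pi/4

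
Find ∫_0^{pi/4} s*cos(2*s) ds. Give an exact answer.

-1/4 + pi/8

Integrate by parts once (u = s, dv = cos(2*s) ds).
An antiderivative is F(s) = s*sin(2*s)/2 + cos(2*s)/4.
Then F(pi/4) - F(0) = (pi/8) - (1/4) = -1/4 + pi/8.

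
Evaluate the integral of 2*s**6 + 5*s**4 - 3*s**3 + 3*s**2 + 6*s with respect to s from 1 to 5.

176212/7

By the power rule, an antiderivative is F(s) = 2*s**7/7 + s**5 - 3*s**4/4 + s**3 + 3*s**2.
Then F(5) - F(1) = (704975/28) - (127/28) = 176212/7.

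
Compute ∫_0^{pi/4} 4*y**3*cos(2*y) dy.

-3*pi/4 + pi**3/32 + 3/2

Integrate by parts 3 times (u = y^3, dv = 4*cos(2*y) dy).
An antiderivative is F(y) = 2*y**3*sin(2*y) + 3*y**2*cos(2*y) - 3*y*sin(2*y) - 3*cos(2*y)/2.
Then F(pi/4) - F(0) = (pi*(-24 + pi**2)/32) - (-3/2) = -3*pi/4 + pi**3/32 + 3/2.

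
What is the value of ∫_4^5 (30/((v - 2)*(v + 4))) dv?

-5*log(3) + 10*log(2)

Factor the denominator: v**2 + 2*v - 8 = (v + 4)(v - 2).
Partial fractions: 30/((v - 2)*(v + 4)) = -5/(v + 4) + 5/(v - 2).
An antiderivative is F(v) = 5*log(v - 2) - 5*log(v + 4).
Then F(5) - F(4) = (-5*log(3)) - (-10*log(2)) = -5*log(3) + 10*log(2).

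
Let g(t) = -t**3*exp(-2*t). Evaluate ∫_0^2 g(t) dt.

Integrate by parts 3 times (u = t^3, dv = -exp(-2*t) dt).
An antiderivative is F(t) = (4*t**3 + 6*t**2 + 6*t + 3)*exp(-2*t)/8.
Then F(2) - F(0) = (71*exp(-4)/8) - (3/8) = -3/8 + 71*exp(-4)/8.

-3/8 + 71*exp(-4)/8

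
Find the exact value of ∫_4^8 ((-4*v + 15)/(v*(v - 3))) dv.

Factor the denominator: v**2 - 3*v = v(v - 3).
Partial fractions: (-4*v + 15)/(v*(v - 3)) = -5/v + 1/(v - 3).
An antiderivative is F(v) = -5*log(v) + log(v - 3).
Then F(8) - F(4) = (-15*log(2) + log(5)) - (-10*log(2)) = log(5/32).

log(5/32)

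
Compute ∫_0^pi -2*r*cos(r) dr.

Integrate by parts once (u = r, dv = -2*cos(r) dr).
An antiderivative is F(r) = -2*r*sin(r) - 2*cos(r).
Then F(pi) - F(0) = (2) - (-2) = 4.

4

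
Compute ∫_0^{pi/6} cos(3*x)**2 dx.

Use the identity cos^2(3*x) = (1 + cos(6*x))/2.
An antiderivative is F(x) = x/2 + sin(6*x)/12.
Then F(pi/6) - F(0) = (pi/12) - (0) = pi/12.

pi/12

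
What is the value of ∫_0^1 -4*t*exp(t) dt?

Integrate by parts once (u = t, dv = -4*exp(t) dt).
An antiderivative is F(t) = (-4*t + 4)*exp(t).
Then F(1) - F(0) = (0) - (4) = -4.

-4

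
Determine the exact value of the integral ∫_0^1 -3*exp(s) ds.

An antiderivative is F(s) = -3*exp(s).
Then F(1) - F(0) = (-3*E) - (-3) = 3 - 3*E.

3 - 3*E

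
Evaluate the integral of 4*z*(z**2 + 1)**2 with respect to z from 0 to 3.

666

Let u = z**2 + 1, so du = 2*z dz. When z = 0, u = 1; when z = 3, u = 10.
The integral becomes 2·∫ u**2 du from 1 to 10, with antiderivative 2*u**3/3.
Back in z: F(z) = 2*(z**2 + 1)**3/3.
Then F(3) - F(0) = (2000/3) - (2/3) = 666.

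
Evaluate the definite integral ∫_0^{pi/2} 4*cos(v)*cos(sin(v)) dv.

4*sin(1)

Let u = sin(v), so du = cos(v) dv. When v = 0, u = 0; when v = pi/2, u = 1.
The integral becomes 4·∫ cos(u) du from 0 to 1, with antiderivative 4*sin(u).
Back in v: F(v) = 4*sin(sin(v)).
Then F(pi/2) - F(0) = (4*sin(1)) - (0) = 4*sin(1).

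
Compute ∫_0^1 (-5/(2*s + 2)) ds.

An antiderivative is F(s) = -5*log(2*s + 2)/2.
Then F(1) - F(0) = (-log(32)) - (-5*log(2)/2) = -5*log(2)/2.

-5*log(2)/2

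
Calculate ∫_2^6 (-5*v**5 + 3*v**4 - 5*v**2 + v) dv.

By the power rule, an antiderivative is F(v) = -5*v**6/6 + 3*v**5/5 - 5*v**3/3 + v**2/2.
Then F(6) - F(2) = (-172782/5) - (-682/15) = -517664/15.

-517664/15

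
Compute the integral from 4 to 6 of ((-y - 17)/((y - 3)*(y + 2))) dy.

Factor the denominator: y**2 - y - 6 = (y + 2)(y - 3).
Partial fractions: (-y - 17)/((y - 3)*(y + 2)) = 3/(y + 2) - 4/(y - 3).
An antiderivative is F(y) = -4*log(y - 3) + 3*log(y + 2).
Then F(6) - F(4) = (-4*log(3) + 9*log(2)) - (3*log(2) + 3*log(3)) = -7*log(3) + 6*log(2).

-7*log(3) + 6*log(2)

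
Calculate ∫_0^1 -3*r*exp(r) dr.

Integrate by parts once (u = r, dv = -3*exp(r) dr).
An antiderivative is F(r) = (-3*r + 3)*exp(r).
Then F(1) - F(0) = (0) - (3) = -3.

-3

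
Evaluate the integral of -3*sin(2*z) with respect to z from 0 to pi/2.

An antiderivative is F(z) = 3*cos(2*z)/2.
Then F(pi/2) - F(0) = (-3/2) - (3/2) = -3.

-3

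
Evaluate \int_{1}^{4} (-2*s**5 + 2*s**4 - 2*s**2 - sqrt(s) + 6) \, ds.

By the power rule, an antiderivative is F(s) = -s**6/3 + 2*s**5/5 - 2*s**(3/2)/3 - 2*s**3/3 + 6*s.
Then F(4) - F(1) = (-14696/15) - (71/15) = -14767/15.

-14767/15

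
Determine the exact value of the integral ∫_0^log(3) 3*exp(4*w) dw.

60

Let u = exp(w), so du = exp(w) dw. When w = 0, u = 1; when w = log(3), u = 3.
The integral becomes 3·∫ u**3 du from 1 to 3, with antiderivative 3*u**4/4.
Back in w: F(w) = 3*exp(4*w)/4.
Then F(log(3)) - F(0) = (243/4) - (3/4) = 60.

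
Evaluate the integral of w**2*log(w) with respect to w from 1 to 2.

-7/9 + 8*log(2)/3

Integrate by parts once (u = ln w, dv = w**2 dw).
An antiderivative is F(w) = w**3*(3*log(w) - 1)/9.
Then F(2) - F(1) = (-8/9 + 8*log(2)/3) - (-1/9) = -7/9 + 8*log(2)/3.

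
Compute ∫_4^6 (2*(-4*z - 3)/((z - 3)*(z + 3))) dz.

Factor the denominator: z**2 - 9 = (z + 3)(z - 3).
Partial fractions: 2*(-4*z - 3)/((z - 3)*(z + 3)) = -3/(z + 3) - 5/(z - 3).
An antiderivative is F(z) = -5*log(z - 3) - 3*log(z + 3).
Then F(6) - F(4) = (-11*log(3)) - (-3*log(7)) = -11*log(3) + 3*log(7).

-11*log(3) + 3*log(7)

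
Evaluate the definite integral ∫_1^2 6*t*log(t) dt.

Integrate by parts once (u = ln t, dv = 6*t dt).
An antiderivative is F(t) = 3*t**2*(2*log(t) - 1)/2.
Then F(2) - F(1) = (-6 + 12*log(2)) - (-3/2) = -9/2 + 12*log(2).

-9/2 + 12*log(2)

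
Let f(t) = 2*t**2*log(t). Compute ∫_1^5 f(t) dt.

-248/9 + 250*log(5)/3

Integrate by parts once (u = ln t, dv = 2*t**2 dt).
An antiderivative is F(t) = 2*t**3*(3*log(t) - 1)/9.
Then F(5) - F(1) = (-250/9 + 250*log(5)/3) - (-2/9) = -248/9 + 250*log(5)/3.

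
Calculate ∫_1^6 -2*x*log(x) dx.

-36*log(3) - 36*log(2) + 35/2

Integrate by parts once (u = ln x, dv = -2*x dx).
An antiderivative is F(x) = -x**2*(2*log(x) - 1)/2.
Then F(6) - F(1) = (-36*log(3) - 36*log(2) + 18) - (1/2) = -36*log(3) - 36*log(2) + 35/2.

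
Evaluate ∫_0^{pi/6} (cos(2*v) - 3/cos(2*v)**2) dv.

-5*sqrt(3)/4

An antiderivative is F(v) = sin(2*v)/2 - 3*tan(2*v)/2.
Then F(pi/6) - F(0) = (-5*sqrt(3)/4) - (0) = -5*sqrt(3)/4.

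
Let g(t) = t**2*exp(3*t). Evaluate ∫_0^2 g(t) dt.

Integrate by parts twice (u = t^2, dv = exp(3*t) dt).
An antiderivative is F(t) = (9*t**2 - 6*t + 2)*exp(3*t)/27.
Then F(2) - F(0) = (26*exp(6)/27) - (2/27) = -2/27 + 26*exp(6)/27.

-2/27 + 26*exp(6)/27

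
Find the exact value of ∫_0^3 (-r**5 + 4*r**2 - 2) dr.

-183/2

By the power rule, an antiderivative is F(r) = -r**6/6 + 4*r**3/3 - 2*r.
Then F(3) - F(0) = (-183/2) - (0) = -183/2.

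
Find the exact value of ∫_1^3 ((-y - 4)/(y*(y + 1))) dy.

log(8/81)

Factor the denominator: y**2 + y = (y + 1)y.
Partial fractions: (-y - 4)/(y*(y + 1)) = 3/(y + 1) - 4/y.
An antiderivative is F(y) = -4*log(y) + 3*log(y + 1).
Then F(3) - F(1) = (log(64/81)) - (log(8)) = log(8/81).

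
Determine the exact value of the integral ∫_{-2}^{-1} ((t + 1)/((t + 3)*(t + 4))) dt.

Factor the denominator: t**2 + 7*t + 12 = (t + 4)(t + 3).
Partial fractions: (t + 1)/((t + 3)*(t + 4)) = 3/(t + 4) - 2/(t + 3).
An antiderivative is F(t) = -2*log(t + 3) + 3*log(t + 4).
Then F(-1) - F(-2) = (log(27/4)) - (log(8)) = log(27/32).

log(27/32)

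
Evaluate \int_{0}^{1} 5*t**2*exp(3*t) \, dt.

Integrate by parts twice (u = t^2, dv = 5*exp(3*t) dt).
An antiderivative is F(t) = (45*t**2 - 30*t + 10)*exp(3*t)/27.
Then F(1) - F(0) = (25*exp(3)/27) - (10/27) = -10/27 + 25*exp(3)/27.

-10/27 + 25*exp(3)/27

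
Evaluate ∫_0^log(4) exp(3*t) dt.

Let u = exp(t), so du = exp(t) dt. When t = 0, u = 1; when t = log(4), u = 4.
The integral becomes ∫ u**2 du from 1 to 4, with antiderivative u**3/3.
Back in t: F(t) = exp(3*t)/3.
Then F(log(4)) - F(0) = (64/3) - (1/3) = 21.

21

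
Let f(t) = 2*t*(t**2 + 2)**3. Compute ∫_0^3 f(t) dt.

14625/4

Let u = t**2 + 2, so du = 2*t dt. When t = 0, u = 2; when t = 3, u = 11.
The integral becomes ∫ u**3 du from 2 to 11, with antiderivative u**4/4.
Back in t: F(t) = (t**2 + 2)**4/4.
Then F(3) - F(0) = (14641/4) - (4) = 14625/4.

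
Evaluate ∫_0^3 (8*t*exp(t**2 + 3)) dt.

-4*(1 - exp(9))*exp(3)

Let u = t**2 + 3, so du = 2*t dt. When t = 0, u = 3; when t = 3, u = 12.
The integral becomes 4·∫ exp(u) du from 3 to 12, with antiderivative 4*exp(u).
Back in t: F(t) = 4*exp(t**2 + 3).
Then F(3) - F(0) = (4*exp(12)) - (4*exp(3)) = -4*(1 - exp(9))*exp(3).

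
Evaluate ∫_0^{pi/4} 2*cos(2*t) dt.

1

An antiderivative is F(t) = sin(2*t).
Then F(pi/4) - F(0) = (1) - (0) = 1.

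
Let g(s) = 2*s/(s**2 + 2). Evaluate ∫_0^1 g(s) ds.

log(3/2)

Let u = s**2 + 2, so du = 2*s ds. When s = 0, u = 2; when s = 1, u = 3.
The integral becomes ∫ 1/u du from 2 to 3, with antiderivative log(u).
Back in s: F(s) = log(s**2 + 2).
Then F(1) - F(0) = (log(3)) - (log(2)) = log(3/2).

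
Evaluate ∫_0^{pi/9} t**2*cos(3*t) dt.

Integrate by parts twice (u = t^2, dv = cos(3*t) dt).
An antiderivative is F(t) = t**2*sin(3*t)/3 + 2*t*cos(3*t)/9 - 2*sin(3*t)/27.
Then F(pi/9) - F(0) = (-sqrt(3)/27 + sqrt(3)*pi**2/486 + pi/81) - (0) = -sqrt(3)/27 + sqrt(3)*pi**2/486 + pi/81.

-sqrt(3)/27 + sqrt(3)*pi**2/486 + pi/81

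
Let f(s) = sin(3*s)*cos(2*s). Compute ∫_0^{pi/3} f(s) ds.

Use the identity sin(3*s)cos(2*s) = [sin(5*s) + sin(s)]/2.
An antiderivative is F(s) = -cos(s)/2 - cos(5*s)/10.
Then F(pi/3) - F(0) = (-3/10) - (-3/5) = 3/10.

3/10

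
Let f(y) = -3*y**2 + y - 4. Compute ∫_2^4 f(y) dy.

By the power rule, an antiderivative is F(y) = -y**3 + y**2/2 - 4*y.
Then F(4) - F(2) = (-72) - (-14) = -58.

-58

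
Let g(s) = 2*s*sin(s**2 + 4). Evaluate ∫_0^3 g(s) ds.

-cos(13) + cos(4)

Let u = s**2 + 4, so du = 2*s ds. When s = 0, u = 4; when s = 3, u = 13.
The integral becomes ∫ sin(u) du from 4 to 13, with antiderivative -cos(u).
Back in s: F(s) = -cos(s**2 + 4).
Then F(3) - F(0) = (-cos(13)) - (-cos(4)) = -cos(13) + cos(4).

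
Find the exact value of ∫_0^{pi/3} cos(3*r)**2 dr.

Use the identity cos^2(3*r) = (1 + cos(6*r))/2.
An antiderivative is F(r) = r/2 + sin(6*r)/12.
Then F(pi/3) - F(0) = (pi/6) - (0) = pi/6.

pi/6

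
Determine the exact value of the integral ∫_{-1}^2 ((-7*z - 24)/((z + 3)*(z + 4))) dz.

-3*log(5) - log(2)

Factor the denominator: z**2 + 7*z + 12 = (z + 4)(z + 3).
Partial fractions: (-7*z - 24)/((z + 3)*(z + 4)) = -4/(z + 4) - 3/(z + 3).
An antiderivative is F(z) = -3*log(z + 3) - 4*log(z + 4).
Then F(2) - F(-1) = (-3*log(5) - 4*log(3) - 4*log(2)) - (-4*log(3) - 3*log(2)) = -3*log(5) - log(2).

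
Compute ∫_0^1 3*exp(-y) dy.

An antiderivative is F(y) = -3*exp(-y).
Then F(1) - F(0) = (-3*exp(-1)) - (-3) = 3 - 3*exp(-1).

3 - 3*exp(-1)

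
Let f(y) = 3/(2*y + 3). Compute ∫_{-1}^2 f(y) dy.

An antiderivative is F(y) = 3*log(2*y + 3)/2.
Then F(2) - F(-1) = (3*log(7)/2) - (0) = 3*log(7)/2.

3*log(7)/2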